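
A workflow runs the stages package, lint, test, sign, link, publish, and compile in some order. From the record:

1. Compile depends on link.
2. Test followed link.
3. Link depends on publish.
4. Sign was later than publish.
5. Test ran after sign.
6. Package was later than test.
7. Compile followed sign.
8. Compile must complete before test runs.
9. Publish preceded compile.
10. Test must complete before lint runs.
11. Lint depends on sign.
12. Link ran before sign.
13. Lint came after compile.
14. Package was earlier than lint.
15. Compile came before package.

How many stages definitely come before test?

4

Directly stated before test: compile, link, and sign.
Publish reaches test via publish → link → test.
That's compile, link, publish, and sign — 4 in all.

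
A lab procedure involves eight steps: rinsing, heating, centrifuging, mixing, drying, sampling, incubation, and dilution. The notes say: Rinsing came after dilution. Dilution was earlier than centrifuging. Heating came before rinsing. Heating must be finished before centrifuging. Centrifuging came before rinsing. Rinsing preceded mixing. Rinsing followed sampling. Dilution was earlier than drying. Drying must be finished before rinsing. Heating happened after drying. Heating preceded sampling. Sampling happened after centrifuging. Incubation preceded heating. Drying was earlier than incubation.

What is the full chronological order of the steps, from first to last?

The constraints fix every adjacent pair, so only one ordering works:
dilution → drying → incubation → heating → centrifuging → sampling → rinsing → mixing.

dilution, drying, incubation, heating, centrifuging, sampling, rinsing, mixing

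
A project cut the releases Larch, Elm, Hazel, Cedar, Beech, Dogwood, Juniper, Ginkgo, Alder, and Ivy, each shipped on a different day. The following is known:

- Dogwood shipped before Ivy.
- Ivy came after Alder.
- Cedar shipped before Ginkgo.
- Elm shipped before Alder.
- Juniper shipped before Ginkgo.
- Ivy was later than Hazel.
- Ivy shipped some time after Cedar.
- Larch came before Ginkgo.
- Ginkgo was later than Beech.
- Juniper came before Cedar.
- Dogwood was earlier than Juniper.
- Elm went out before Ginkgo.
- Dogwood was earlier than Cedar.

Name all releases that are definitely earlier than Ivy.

Alder, Cedar, Dogwood, Elm, Hazel, Juniper

Directly stated before Ivy: Alder, Cedar, Dogwood, and Hazel.
Elm reaches Ivy via Elm → Alder → Ivy.
Juniper reaches Ivy via Juniper → Cedar → Ivy.
No chain forces Ginkgo (or any of the others) ahead of Ivy.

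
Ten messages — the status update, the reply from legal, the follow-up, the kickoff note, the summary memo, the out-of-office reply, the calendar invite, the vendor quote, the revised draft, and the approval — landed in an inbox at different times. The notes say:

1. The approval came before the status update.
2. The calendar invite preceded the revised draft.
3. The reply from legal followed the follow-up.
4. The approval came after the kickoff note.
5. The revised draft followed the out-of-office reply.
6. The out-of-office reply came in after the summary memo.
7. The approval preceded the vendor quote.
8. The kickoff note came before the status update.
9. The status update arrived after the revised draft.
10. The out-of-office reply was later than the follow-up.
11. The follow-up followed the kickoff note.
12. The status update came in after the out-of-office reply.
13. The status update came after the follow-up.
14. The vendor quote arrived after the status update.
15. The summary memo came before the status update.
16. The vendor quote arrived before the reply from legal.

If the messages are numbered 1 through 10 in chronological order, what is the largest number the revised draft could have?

The revised draft must come before the reply from legal, the status update, and the vendor quote — 3 messages forced after it.
Everything else can be placed before the revised draft in some valid order, so the revised draft can sit as late as position 10 − 3 = 7.

7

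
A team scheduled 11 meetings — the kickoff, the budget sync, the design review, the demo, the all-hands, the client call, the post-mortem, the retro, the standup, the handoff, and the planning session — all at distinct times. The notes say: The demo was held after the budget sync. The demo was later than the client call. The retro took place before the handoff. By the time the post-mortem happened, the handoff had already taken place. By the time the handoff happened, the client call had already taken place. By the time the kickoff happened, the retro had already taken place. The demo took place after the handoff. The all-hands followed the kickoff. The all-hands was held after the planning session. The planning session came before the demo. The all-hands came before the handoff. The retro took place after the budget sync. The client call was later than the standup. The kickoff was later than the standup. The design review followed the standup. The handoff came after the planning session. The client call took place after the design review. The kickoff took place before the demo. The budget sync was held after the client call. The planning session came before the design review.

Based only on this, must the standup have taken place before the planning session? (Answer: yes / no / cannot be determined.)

No chain of stated constraints runs from the standup to the planning session, and none runs from the planning session to the standup either.
So the relative order of the standup and the planning session is not fixed by the given facts.

cannot be determined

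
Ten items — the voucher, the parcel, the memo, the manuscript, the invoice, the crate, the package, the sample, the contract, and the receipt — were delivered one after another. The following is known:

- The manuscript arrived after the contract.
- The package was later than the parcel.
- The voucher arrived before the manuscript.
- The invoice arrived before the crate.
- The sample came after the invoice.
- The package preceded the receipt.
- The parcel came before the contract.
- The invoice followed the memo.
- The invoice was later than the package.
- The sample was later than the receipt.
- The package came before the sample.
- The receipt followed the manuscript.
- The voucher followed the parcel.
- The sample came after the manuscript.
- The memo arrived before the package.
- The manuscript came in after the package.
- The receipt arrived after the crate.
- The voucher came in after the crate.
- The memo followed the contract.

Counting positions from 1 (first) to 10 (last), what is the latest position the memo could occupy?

3

The memo must come before the crate, the invoice, the manuscript, the package, the receipt, the sample, and the voucher — 7 items forced after it.
Everything else can be placed before the memo in some valid order, so the memo can sit as late as position 10 − 7 = 3.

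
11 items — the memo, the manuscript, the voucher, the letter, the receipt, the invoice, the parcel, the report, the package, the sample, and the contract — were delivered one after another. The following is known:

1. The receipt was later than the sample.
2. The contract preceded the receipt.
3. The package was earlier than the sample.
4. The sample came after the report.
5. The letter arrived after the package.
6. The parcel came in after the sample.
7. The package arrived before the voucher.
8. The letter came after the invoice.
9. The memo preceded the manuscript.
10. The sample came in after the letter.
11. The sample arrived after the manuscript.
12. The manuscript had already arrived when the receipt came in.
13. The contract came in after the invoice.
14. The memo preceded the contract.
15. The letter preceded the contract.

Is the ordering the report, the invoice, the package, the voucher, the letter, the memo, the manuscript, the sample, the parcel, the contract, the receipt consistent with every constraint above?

Check each stated constraint against the proposed order — e.g. the report is ahead of the sample; the invoice is ahead of the contract. Every pair is in the required order; nothing is violated.

yes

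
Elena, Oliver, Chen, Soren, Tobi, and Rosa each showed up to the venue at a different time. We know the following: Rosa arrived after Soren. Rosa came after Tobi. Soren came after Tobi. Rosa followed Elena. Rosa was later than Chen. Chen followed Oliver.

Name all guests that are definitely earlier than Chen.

Oliver

Directly stated before Chen: Oliver.
No chain forces Rosa (or any of the others) ahead of Chen.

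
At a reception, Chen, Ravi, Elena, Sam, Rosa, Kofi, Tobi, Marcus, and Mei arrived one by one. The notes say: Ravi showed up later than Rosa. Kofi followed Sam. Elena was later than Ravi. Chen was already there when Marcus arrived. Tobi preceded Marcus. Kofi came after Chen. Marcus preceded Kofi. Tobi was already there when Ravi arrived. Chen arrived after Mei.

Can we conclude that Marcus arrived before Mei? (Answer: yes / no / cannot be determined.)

no

Tracing the constraints gives Mei → Chen → Marcus, so Mei must come before Marcus.
That means Marcus cannot be before Mei.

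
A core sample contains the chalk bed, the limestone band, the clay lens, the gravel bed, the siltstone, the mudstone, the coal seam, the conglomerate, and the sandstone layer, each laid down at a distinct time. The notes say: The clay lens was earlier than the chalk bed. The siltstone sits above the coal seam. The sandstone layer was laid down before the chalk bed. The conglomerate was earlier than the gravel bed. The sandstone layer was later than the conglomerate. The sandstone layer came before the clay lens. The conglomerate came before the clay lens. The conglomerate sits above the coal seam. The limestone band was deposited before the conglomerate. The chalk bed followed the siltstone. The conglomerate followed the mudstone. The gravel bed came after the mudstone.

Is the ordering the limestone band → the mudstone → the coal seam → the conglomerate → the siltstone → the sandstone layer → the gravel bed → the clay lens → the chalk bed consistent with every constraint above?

Check each stated constraint against the proposed order — e.g. the siltstone is ahead of the chalk bed; the mudstone is ahead of the gravel bed. Every pair is in the required order; nothing is violated.

yes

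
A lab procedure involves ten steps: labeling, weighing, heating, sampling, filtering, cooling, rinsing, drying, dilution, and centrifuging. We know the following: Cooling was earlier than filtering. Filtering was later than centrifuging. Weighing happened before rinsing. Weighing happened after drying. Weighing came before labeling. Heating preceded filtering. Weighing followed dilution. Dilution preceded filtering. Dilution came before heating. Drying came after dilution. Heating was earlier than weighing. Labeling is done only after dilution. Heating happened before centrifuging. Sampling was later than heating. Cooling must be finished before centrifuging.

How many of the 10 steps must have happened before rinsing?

Directly stated before rinsing: weighing.
Dilution reaches rinsing via dilution → weighing → rinsing.
Drying reaches rinsing via drying → weighing → rinsing.
Heating reaches rinsing via heating → weighing → rinsing.
No chain forces filtering (or any of the others) ahead of rinsing.
That's dilution, drying, heating, and weighing — 4 in all.

4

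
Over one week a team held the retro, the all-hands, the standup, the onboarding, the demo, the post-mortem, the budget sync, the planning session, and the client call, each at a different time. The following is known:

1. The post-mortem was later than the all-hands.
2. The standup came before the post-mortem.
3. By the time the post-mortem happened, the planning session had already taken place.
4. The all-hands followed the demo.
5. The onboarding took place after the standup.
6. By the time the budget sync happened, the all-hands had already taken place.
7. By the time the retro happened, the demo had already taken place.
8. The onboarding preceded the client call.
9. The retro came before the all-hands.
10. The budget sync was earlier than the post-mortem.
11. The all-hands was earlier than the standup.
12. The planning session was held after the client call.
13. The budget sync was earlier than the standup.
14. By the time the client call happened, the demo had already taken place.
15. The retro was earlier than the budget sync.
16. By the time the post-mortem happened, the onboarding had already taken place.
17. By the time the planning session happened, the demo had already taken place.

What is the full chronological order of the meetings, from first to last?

The constraints fix every adjacent pair, so only one ordering works:
the demo → the retro → the all-hands → the budget sync → the standup → the onboarding → the client call → the planning session → the post-mortem.

the demo, the retro, the all-hands, the budget sync, the standup, the onboarding, the client call, the planning session, the post-mortem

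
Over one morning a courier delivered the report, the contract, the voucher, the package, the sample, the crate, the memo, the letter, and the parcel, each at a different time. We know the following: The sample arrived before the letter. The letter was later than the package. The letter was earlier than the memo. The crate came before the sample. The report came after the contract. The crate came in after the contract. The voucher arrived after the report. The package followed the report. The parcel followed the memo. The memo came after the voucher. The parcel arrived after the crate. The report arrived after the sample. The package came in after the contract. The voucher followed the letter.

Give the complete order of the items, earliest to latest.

The constraints fix every adjacent pair, so only one ordering works:
the contract → the crate → the sample → the report → the package → the letter → the voucher → the memo → the parcel.

the contract, the crate, the sample, the report, the package, the letter, the voucher, the memo, the parcel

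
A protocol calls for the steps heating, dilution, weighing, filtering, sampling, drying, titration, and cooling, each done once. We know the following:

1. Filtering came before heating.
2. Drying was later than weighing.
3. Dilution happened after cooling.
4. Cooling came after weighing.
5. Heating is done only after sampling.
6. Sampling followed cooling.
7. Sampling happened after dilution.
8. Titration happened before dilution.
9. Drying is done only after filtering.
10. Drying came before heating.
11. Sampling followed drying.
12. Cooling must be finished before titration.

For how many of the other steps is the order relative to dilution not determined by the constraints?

Forced before dilution: cooling, titration, and weighing; forced after dilution: heating and sampling.
That leaves drying and filtering with no forced order relative to dilution — 2.

2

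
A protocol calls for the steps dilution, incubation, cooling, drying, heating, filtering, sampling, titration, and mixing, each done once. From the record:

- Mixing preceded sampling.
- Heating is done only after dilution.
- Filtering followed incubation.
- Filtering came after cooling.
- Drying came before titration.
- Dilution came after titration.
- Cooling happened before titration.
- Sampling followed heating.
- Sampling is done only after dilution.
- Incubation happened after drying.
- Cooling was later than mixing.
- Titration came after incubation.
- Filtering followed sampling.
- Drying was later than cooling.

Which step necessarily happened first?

mixing

Mixing has a chain of constraints placing it before every other step, so mixing must be first.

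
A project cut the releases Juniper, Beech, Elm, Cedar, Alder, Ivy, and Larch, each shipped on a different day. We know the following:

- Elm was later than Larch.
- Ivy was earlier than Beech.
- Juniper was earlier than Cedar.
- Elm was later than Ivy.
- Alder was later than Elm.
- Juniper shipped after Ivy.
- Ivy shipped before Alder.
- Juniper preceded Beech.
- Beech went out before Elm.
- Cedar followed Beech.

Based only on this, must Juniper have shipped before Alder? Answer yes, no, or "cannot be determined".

Chain the constraints: Juniper → Beech → Elm → Alder. Each link is directly stated, so Juniper comes before Alder.

yes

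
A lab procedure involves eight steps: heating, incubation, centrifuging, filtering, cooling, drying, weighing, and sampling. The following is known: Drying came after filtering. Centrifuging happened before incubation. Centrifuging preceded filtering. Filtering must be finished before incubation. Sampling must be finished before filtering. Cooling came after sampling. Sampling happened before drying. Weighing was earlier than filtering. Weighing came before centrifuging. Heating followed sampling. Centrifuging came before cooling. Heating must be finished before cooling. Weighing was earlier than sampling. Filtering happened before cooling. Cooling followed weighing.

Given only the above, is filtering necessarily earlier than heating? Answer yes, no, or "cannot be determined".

cannot be determined

No chain of stated constraints runs from filtering to heating, and none runs from heating to filtering either.
So the relative order of filtering and heating is not fixed by the given facts.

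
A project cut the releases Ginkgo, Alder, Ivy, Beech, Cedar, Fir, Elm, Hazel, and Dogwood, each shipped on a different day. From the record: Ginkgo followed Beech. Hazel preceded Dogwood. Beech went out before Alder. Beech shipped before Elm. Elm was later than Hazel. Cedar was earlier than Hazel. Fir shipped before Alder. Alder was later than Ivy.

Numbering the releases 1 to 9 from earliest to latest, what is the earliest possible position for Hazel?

Cedar must come before Hazel — 1 forced predecessor.
Nothing else is forced ahead of Hazel, so its earliest slot is position 1 + 1 = 2.

2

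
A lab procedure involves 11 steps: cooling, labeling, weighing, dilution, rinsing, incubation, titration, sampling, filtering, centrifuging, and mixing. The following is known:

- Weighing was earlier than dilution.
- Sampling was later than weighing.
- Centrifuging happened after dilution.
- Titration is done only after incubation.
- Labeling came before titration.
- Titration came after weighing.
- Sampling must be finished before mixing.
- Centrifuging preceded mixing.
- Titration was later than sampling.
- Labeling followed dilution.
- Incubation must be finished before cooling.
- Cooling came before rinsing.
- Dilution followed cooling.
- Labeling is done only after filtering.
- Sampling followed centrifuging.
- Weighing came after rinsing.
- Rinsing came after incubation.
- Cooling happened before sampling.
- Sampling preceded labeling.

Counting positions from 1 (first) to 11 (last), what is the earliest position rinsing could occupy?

Cooling and incubation must both come before rinsing — 2 forced predecessors.
Nothing else is forced ahead of rinsing, so its earliest slot is position 2 + 1 = 3.

3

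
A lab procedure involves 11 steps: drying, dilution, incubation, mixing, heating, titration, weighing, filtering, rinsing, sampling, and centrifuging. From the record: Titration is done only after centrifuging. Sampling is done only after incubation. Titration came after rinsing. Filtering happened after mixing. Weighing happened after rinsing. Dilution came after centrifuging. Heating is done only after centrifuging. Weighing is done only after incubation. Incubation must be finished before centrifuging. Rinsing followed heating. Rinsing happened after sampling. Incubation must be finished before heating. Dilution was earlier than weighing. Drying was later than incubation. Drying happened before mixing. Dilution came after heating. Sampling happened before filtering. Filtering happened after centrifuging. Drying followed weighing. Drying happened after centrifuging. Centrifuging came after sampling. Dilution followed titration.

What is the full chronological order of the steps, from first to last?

incubation, sampling, centrifuging, heating, rinsing, titration, dilution, weighing, drying, mixing, filtering

The constraints fix every adjacent pair, so only one ordering works:
incubation → sampling → centrifuging → heating → rinsing → titration → dilution → weighing → drying → mixing → filtering.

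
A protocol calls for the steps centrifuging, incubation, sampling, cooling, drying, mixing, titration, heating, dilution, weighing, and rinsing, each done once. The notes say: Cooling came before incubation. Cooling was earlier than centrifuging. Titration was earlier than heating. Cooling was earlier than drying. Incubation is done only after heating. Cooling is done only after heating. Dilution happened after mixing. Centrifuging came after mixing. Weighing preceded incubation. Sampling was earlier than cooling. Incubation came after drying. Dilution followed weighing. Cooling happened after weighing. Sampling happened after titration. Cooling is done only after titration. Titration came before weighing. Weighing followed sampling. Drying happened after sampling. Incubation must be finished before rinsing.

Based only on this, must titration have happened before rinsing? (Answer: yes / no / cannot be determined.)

yes

Chain the constraints: titration → weighing → incubation → rinsing. Each link is directly stated, so titration comes before rinsing.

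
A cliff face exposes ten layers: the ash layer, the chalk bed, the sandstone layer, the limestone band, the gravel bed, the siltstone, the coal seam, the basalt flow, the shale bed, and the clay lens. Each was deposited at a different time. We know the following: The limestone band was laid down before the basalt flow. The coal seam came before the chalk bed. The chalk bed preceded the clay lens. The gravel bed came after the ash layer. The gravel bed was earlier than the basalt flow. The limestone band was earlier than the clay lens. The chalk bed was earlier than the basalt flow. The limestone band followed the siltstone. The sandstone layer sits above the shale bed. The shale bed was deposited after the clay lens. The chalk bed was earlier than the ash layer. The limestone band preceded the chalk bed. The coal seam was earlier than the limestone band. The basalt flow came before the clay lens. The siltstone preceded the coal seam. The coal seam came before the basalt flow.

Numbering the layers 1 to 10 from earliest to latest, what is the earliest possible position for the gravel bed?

The ash layer, the chalk bed, the coal seam, the limestone band, and the siltstone must all come before the gravel bed — 5 forced predecessors.
Nothing else is forced ahead of the gravel bed, so its earliest slot is position 5 + 1 = 6.

6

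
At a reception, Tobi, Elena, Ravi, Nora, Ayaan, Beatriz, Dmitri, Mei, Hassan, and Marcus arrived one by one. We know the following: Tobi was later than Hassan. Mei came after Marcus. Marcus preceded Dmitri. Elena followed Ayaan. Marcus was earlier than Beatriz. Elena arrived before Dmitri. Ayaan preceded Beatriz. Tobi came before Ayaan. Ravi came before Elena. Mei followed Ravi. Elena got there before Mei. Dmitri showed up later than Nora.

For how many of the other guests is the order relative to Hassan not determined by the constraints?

Forced after Hassan: Ayaan, Beatriz, Dmitri, Elena, Mei, and Tobi.
That leaves Marcus, Nora, and Ravi with no forced order relative to Hassan — 3.

3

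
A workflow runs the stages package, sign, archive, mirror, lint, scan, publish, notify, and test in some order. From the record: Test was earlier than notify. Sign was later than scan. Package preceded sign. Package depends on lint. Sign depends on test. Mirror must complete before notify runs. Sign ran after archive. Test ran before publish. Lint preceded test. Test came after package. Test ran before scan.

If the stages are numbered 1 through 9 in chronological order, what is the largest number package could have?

Package must come before notify, publish, scan, sign, and test — 5 stages forced after it.
Everything else can be placed before package in some valid order, so package can sit as late as position 9 − 5 = 4.

4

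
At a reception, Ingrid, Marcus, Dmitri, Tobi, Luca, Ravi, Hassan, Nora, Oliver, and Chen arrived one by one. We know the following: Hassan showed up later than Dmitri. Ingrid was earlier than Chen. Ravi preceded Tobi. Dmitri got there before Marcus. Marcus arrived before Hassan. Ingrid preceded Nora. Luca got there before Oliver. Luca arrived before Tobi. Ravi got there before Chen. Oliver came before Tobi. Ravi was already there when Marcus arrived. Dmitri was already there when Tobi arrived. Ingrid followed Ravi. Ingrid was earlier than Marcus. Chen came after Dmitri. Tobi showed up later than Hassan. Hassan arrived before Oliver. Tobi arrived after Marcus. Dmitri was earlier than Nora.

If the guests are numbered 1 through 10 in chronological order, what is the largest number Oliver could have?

Oliver must come before Tobi — 1 guest forced after them.
Everything else can be placed before Oliver in some valid order, so Oliver can sit as late as position 10 − 1 = 9.

9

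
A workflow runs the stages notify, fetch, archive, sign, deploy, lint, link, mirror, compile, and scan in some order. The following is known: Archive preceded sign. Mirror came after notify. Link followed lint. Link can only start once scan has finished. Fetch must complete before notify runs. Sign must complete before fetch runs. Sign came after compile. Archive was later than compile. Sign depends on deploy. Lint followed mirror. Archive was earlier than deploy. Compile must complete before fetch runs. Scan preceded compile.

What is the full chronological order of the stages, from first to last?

scan, compile, archive, deploy, sign, fetch, notify, mirror, lint, link

The constraints fix every adjacent pair, so only one ordering works:
scan → compile → archive → deploy → sign → fetch → notify → mirror → lint → link.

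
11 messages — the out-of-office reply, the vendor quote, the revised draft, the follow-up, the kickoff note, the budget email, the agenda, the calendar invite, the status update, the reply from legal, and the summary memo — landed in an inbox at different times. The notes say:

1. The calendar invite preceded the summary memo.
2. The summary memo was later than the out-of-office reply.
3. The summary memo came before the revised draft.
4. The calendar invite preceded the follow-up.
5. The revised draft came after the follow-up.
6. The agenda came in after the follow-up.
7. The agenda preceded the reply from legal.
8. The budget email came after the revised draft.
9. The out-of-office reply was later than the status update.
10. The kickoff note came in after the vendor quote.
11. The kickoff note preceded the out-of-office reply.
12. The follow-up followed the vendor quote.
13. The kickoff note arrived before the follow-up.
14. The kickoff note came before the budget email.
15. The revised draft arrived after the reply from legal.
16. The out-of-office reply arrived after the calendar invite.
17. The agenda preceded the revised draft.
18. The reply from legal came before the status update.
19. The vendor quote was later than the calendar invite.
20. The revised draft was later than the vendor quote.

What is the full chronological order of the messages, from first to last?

the calendar invite, the vendor quote, the kickoff note, the follow-up, the agenda, the reply from legal, the status update, the out-of-office reply, the summary memo, the revised draft, the budget email

The constraints fix every adjacent pair, so only one ordering works:
the calendar invite → the vendor quote → the kickoff note → the follow-up → the agenda → the reply from legal → the status update → the out-of-office reply → the summary memo → the revised draft → the budget email.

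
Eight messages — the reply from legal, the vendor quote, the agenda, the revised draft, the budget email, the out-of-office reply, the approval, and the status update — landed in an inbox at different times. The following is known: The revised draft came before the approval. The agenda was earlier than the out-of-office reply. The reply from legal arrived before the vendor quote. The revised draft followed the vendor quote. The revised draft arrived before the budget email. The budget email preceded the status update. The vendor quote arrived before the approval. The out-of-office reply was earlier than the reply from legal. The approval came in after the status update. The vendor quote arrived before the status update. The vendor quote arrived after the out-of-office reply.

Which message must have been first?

The agenda has a chain of constraints placing it before every other message, so the agenda must be first.

the agenda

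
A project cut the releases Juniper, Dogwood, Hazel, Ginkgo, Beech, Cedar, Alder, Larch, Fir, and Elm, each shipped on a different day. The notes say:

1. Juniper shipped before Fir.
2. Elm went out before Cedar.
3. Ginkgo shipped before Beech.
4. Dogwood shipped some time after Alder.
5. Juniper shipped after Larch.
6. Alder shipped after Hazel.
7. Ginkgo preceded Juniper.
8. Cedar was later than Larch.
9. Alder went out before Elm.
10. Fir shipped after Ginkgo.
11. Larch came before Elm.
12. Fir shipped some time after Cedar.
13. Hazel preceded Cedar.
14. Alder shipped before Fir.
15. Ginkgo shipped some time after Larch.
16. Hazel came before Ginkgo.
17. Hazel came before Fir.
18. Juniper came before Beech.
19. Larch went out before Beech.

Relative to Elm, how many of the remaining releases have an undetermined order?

Forced before Elm: Alder, Hazel, and Larch; forced after Elm: Cedar and Fir.
That leaves Beech, Dogwood, Ginkgo, and Juniper with no forced order relative to Elm — 4.

4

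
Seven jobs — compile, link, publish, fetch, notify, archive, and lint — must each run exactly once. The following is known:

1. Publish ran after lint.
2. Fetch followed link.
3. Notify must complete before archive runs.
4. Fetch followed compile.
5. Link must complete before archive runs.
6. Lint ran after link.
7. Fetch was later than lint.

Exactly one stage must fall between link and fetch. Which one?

Tracing the constraints gives link → lint → fetch, so lint sits after link and before fetch.
No other stage is forced both after link and before fetch.

lint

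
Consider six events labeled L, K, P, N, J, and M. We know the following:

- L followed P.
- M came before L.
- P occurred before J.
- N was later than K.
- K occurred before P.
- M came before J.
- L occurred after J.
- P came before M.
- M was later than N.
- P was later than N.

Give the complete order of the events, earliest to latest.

The constraints fix every adjacent pair, so only one ordering works:
K → N → P → M → J → L.

K, N, P, M, J, L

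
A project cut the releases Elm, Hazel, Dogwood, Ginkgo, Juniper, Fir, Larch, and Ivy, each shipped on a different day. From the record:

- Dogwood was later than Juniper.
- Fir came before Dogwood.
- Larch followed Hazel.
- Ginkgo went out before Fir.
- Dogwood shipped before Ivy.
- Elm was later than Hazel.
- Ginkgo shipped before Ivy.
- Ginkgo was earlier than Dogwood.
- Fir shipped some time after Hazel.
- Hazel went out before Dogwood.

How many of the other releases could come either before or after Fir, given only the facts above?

Forced before Fir: Ginkgo and Hazel; forced after Fir: Dogwood and Ivy.
That leaves Elm, Juniper, and Larch with no forced order relative to Fir — 3.

3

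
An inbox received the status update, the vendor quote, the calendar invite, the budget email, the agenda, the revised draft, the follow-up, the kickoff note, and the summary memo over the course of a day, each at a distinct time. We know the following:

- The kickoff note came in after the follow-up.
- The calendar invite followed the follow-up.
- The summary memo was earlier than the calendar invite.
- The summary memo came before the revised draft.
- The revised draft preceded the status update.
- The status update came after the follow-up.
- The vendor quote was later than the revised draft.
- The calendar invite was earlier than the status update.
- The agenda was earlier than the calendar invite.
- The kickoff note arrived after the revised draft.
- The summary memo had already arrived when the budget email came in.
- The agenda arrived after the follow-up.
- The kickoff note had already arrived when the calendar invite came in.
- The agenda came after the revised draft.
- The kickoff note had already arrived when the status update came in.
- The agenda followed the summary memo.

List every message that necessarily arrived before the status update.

the agenda, the calendar invite, the follow-up, the kickoff note, the revised draft, the summary memo

Directly stated before the status update: the calendar invite, the follow-up, the kickoff note, and the revised draft.
The agenda reaches the status update via the agenda → the calendar invite → the status update.
The summary memo reaches the status update via the summary memo → the calendar invite → the status update.
No chain forces the vendor quote (or any of the others) ahead of the status update.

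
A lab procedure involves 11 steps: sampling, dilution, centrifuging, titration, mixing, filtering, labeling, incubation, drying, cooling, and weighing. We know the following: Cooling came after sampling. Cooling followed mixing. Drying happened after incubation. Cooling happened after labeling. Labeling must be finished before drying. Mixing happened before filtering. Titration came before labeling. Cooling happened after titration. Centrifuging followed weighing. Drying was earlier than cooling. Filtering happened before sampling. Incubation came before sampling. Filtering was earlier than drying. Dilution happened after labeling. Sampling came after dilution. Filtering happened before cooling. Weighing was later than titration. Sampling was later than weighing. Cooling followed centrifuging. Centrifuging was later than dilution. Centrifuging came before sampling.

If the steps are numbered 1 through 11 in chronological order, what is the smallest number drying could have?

6

Filtering, incubation, labeling, mixing, and titration must all come before drying — 5 forced predecessors.
Nothing else is forced ahead of drying, so its earliest slot is position 5 + 1 = 6.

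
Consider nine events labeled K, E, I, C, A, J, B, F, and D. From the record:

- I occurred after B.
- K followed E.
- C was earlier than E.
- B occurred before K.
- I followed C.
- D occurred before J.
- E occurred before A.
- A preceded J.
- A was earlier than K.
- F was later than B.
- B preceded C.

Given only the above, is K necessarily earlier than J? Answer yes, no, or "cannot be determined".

cannot be determined

No chain of stated constraints runs from K to J, and none runs from J to K either.
So the relative order of K and J is not fixed by the given facts.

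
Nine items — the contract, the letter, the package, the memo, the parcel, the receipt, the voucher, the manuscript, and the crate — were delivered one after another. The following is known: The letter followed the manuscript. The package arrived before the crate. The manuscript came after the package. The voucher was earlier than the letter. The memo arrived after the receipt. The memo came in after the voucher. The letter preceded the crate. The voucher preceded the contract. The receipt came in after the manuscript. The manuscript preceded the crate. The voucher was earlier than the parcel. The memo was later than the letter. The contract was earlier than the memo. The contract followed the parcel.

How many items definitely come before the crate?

Directly stated before the crate: the letter, the manuscript, and the package.
The voucher reaches the crate via the voucher → the letter → the crate.
That's the letter, the manuscript, the package, and the voucher — 4 in all.

4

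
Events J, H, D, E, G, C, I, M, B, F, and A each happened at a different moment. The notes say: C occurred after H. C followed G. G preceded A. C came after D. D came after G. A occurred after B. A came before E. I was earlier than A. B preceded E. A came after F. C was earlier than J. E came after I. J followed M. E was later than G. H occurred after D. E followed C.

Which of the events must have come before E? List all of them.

A, B, C, D, F, G, H, I

Directly stated before E: A, B, C, G, and I.
D reaches E via D → C → E.
F reaches E via F → A → E.
H reaches E via H → C → E.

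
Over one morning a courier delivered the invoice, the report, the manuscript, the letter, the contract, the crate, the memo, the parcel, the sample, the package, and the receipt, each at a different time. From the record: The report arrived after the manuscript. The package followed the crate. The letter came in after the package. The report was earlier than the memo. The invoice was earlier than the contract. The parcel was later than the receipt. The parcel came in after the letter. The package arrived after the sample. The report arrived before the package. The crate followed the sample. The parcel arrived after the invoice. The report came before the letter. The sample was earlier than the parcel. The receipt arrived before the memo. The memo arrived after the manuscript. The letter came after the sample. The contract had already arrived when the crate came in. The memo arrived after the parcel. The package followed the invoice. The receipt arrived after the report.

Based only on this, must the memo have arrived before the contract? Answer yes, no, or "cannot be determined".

no

Tracing the constraints gives the contract → the crate → the package → the letter → the parcel → the memo, so the contract must come before the memo.
That means the memo cannot be before the contract.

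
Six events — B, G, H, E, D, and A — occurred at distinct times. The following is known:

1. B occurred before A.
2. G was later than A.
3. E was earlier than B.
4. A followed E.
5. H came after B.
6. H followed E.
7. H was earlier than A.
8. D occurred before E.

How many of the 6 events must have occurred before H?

Directly stated before H: B and E.
D reaches H via D → E → H.
No chain forces G (or any of the others) ahead of H.
That's B, D, and E — 3 in all.

3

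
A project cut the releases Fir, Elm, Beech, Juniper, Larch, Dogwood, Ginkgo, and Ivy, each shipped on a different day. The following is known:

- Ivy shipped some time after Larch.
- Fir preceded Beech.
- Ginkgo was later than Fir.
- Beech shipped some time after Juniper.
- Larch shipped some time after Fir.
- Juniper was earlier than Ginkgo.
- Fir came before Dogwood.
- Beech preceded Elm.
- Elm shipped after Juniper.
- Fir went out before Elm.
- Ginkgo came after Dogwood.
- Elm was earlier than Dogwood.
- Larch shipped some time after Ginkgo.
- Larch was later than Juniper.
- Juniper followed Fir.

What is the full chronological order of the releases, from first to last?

The constraints fix every adjacent pair, so only one ordering works:
Fir → Juniper → Beech → Elm → Dogwood → Ginkgo → Larch → Ivy.

Fir, Juniper, Beech, Elm, Dogwood, Ginkgo, Larch, Ivy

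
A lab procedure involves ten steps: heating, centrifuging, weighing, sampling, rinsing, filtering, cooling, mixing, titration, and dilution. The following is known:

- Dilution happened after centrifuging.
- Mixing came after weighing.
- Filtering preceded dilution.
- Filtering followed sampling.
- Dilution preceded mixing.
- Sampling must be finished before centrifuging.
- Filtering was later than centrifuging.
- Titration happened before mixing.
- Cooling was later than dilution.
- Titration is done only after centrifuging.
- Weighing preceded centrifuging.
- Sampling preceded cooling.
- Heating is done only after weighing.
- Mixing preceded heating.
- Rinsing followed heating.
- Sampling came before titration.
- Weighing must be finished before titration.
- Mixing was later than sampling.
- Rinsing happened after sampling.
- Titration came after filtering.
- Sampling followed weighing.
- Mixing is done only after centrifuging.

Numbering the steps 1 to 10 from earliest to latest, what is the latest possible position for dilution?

6

Dilution must come before cooling, heating, mixing, and rinsing — 4 steps forced after it.
Everything else can be placed before dilution in some valid order, so dilution can sit as late as position 10 − 4 = 6.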